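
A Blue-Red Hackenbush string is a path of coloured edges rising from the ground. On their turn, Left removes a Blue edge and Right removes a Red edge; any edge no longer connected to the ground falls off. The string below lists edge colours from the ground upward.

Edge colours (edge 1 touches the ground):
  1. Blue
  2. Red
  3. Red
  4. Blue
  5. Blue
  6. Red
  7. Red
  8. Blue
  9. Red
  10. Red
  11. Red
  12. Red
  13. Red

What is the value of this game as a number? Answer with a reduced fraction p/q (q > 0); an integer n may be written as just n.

B: Left { 0 }, Right { — } — simplest 1
BR: Left { 0 }, Right { 1 } — simplest 1/2
BRR: Left { 0 }, Right { 1/2,1 } — simplest 1/4
BRRB: Left { 0,1/4 }, Right { 1/2,1 } — simplest 3/8
BRRBB: Left { 0,1/4,3/8 }, Right { 1/2,1 } — simplest 7/16
BRRBBR: Left { 0,1/4,3/8 }, Right { 7/16,1/2,1 } — simplest 13/32
BRRBBRR: Left { 0,1/4,3/8 }, Right { 13/32,7/16,1/2,1 } — simplest 25/64
BRRBBRRB: Left { 0,1/4,3/8,25/64 }, Right { 13/32,7/16,1/2,1 } — simplest 51/128
BRRBBRRBR: Left { 0,1/4,3/8,25/64 }, Right { 51/128,13/32,7/16,1/2,1 } — simplest 101/256
BRRBBRRBRR: Left { 0,1/4,3/8,25/64 }, Right { 101/256,51/128,13/32,7/16,1/2,1 } — simplest 201/512
BRRBBRRBRRR: Left { 0,1/4,3/8,25/64 }, Right { 201/512,101/256,51/128,13/32,7/16,1/2,1 } — simplest 401/1024
BRRBBRRBRRRR: Left { 0,1/4,3/8,25/64 }, Right { 401/1024,201/512,101/256,51/128,13/32,7/16,1/2,1 } — simplest 801/2048
BRRBBRRBRRRRR: Left { 0,1/4,3/8,25/64 }, Right { 801/2048,401/1024,201/512,101/256,51/128,13/32,7/16,1/2,1 } — simplest 1601/4096

1601/4096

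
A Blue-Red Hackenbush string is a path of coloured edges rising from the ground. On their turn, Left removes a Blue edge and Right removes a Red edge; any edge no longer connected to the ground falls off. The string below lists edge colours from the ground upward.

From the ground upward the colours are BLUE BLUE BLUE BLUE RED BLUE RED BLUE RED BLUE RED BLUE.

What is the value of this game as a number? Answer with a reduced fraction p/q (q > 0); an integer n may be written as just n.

939/256

v(B) = { 0 | (no moves) } so 1
v(BB) = { 0,1 | (no moves) } so 2
v(BBB) = { 0,1,2 | (no moves) } so 3
v(BBBB) = { 0,1,2,3 | (no moves) } so 4
v(BBBBR) = { 0,1,2,3 | 4 } so 7/2
v(BBBBRB) = { 0,1,2,3,7/2 | 4 } so 15/4
v(BBBBRBR) = { 0,1,2,3,7/2 | 15/4,4 } so 29/8
v(BBBBRBRB) = { 0,1,2,3,7/2,29/8 | 15/4,4 } so 59/16
v(BBBBRBRBR) = { 0,1,2,3,7/2,29/8 | 59/16,15/4,4 } so 117/32
v(BBBBRBRBRB) = { 0,1,2,3,7/2,29/8,117/32 | 59/16,15/4,4 } so 235/64
v(BBBBRBRBRBR) = { 0,1,2,3,7/2,29/8,117/32 | 235/64,59/16,15/4,4 } so 469/128
v(BBBBRBRBRBRB) = { 0,1,2,3,7/2,29/8,117/32,469/128 | 235/64,59/16,15/4,4 } so 939/256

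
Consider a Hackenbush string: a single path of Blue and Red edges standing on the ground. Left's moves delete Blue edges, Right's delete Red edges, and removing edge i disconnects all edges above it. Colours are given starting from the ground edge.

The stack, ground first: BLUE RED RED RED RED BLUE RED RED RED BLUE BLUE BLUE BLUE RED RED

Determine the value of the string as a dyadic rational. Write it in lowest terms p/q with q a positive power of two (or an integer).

1145/16384

Prefix values for BLUE RED RED RED RED BLUE RED RED RED BLUE BLUE BLUE BLUE RED RED via {L|R} + simplicity:
val_1 [B]  L=[0]  R=[—]  so 1
val_2 [BR]  L=[0]  R=[1]  so 1/2
val_3 [BRR]  L=[0]  R=[1/2 1]  so 1/4
val_4 [BRRR]  L=[0]  R=[1/4 1/2 1]  so 1/8
val_5 [BRRRR]  L=[0]  R=[1/8 1/4 1/2 1]  so 1/16
val_6 [BRRRRB]  L=[0 1/16]  R=[1/8 1/4 1/2 1]  so 3/32
val_7 [BRRRRBR]  L=[0 1/16]  R=[3/32 1/8 1/4 1/2 1]  so 5/64
val_8 [BRRRRBRR]  L=[0 1/16]  R=[5/64 3/32 1/8 1/4 1/2 1]  so 9/128
val_9 [BRRRRBRRR]  L=[0 1/16]  R=[9/128 5/64 3/32 1/8 1/4 1/2 1]  so 17/256
val_10 [BRRRRBRRRB]  L=[0 1/16 17/256]  R=[9/128 5/64 3/32 1/8 1/4 1/2 1]  so 35/512
val_11 [BRRRRBRRRBB]  L=[0 1/16 17/256 35/512]  R=[9/128 5/64 3/32 1/8 1/4 1/2 1]  so 71/1024
val_12 [BRRRRBRRRBBB]  L=[0 1/16 17/256 35/512 71/1024]  R=[9/128 5/64 3/32 1/8 1/4 1/2 1]  so 143/2048
val_13 [BRRRRBRRRBBBB]  L=[0 1/16 17/256 35/512 71/1024 143/2048]  R=[9/128 5/64 3/32 1/8 1/4 1/2 1]  so 287/4096
val_14 [BRRRRBRRRBBBBR]  L=[0 1/16 17/256 35/512 71/1024 143/2048]  R=[287/4096 9/128 5/64 3/32 1/8 1/4 1/2 1]  so 573/8192
val_15 [BRRRRBRRRBBBBRR]  L=[0 1/16 17/256 35/512 71/1024 143/2048]  R=[573/8192 287/4096 9/128 5/64 3/32 1/8 1/4 1/2 1]  so 1145/16384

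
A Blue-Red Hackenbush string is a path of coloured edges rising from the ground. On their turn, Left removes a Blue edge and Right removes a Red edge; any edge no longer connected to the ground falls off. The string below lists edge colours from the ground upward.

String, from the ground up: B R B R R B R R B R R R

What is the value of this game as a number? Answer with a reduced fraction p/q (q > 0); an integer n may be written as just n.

1169/2048

Prefix values for B R B R R B R R B R R R via {L|R} + simplicity:
step 1: add B to get B; options L={ 0 } R={ none } => 1
step 2: add R to get BR; options L={ 0 } R={ 1 } => 1/2
step 3: add B to get BRB; options L={ 0, 1/2 } R={ 1 } => 3/4
step 4: add R to get BRBR; options L={ 0, 1/2 } R={ 3/4, 1 } => 5/8
step 5: add R to get BRBRR; options L={ 0, 1/2 } R={ 5/8, 3/4, 1 } => 9/16
step 6: add B to get BRBRRB; options L={ 0, 1/2, 9/16 } R={ 5/8, 3/4, 1 } => 19/32
step 7: add R to get BRBRRBR; options L={ 0, 1/2, 9/16 } R={ 19/32, 5/8, 3/4, 1 } => 37/64
step 8: add R to get BRBRRBRR; options L={ 0, 1/2, 9/16 } R={ 37/64, 19/32, 5/8, 3/4, 1 } => 73/128
step 9: add B to get BRBRRBRRB; options L={ 0, 1/2, 9/16, 73/128 } R={ 37/64, 19/32, 5/8, 3/4, 1 } => 147/256
step 10: add R to get BRBRRBRRBR; options L={ 0, 1/2, 9/16, 73/128 } R={ 147/256, 37/64, 19/32, 5/8, 3/4, 1 } => 293/512
step 11: add R to get BRBRRBRRBRR; options L={ 0, 1/2, 9/16, 73/128 } R={ 293/512, 147/256, 37/64, 19/32, 5/8, 3/4, 1 } => 585/1024
step 12: add R to get BRBRRBRRBRRR; options L={ 0, 1/2, 9/16, 73/128 } R={ 585/1024, 293/512, 147/256, 37/64, 19/32, 5/8, 3/4, 1 } => 1169/2048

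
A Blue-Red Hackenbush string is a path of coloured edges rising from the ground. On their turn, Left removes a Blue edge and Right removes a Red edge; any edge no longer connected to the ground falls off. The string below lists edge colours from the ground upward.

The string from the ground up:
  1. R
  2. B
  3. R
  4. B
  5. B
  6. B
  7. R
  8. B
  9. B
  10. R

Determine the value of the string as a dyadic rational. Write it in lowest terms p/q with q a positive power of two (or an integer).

-275/512

edge 1 of 10 (R): { (no moves) | 0 } ⇒ -1
edge 2 of 10 (B): { -1 | 0 } ⇒ -1/2
edge 3 of 10 (R): { -1 | -1/2; 0 } ⇒ -3/4
edge 4 of 10 (B): { -1; -3/4 | -1/2; 0 } ⇒ -5/8
edge 5 of 10 (B): { -1; -3/4; -5/8 | -1/2; 0 } ⇒ -9/16
edge 6 of 10 (B): { -1; -3/4; -5/8; -9/16 | -1/2; 0 } ⇒ -17/32
edge 7 of 10 (R): { -1; -3/4; -5/8; -9/16 | -17/32; -1/2; 0 } ⇒ -35/64
edge 8 of 10 (B): { -1; -3/4; -5/8; -9/16; -35/64 | -17/32; -1/2; 0 } ⇒ -69/128
edge 9 of 10 (B): { -1; -3/4; -5/8; -9/16; -35/64; -69/128 | -17/32; -1/2; 0 } ⇒ -137/256
edge 10 of 10 (R): { -1; -3/4; -5/8; -9/16; -35/64; -69/128 | -137/256; -17/32; -1/2; 0 } ⇒ -275/512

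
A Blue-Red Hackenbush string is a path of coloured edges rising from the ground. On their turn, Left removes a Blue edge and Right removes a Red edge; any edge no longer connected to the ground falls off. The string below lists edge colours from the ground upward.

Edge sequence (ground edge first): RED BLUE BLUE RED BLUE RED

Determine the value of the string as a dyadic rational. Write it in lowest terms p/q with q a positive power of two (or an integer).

1 of 6 · R · max L −∞ · min R 0 so -1
2 of 6 · RB · max L -1 · min R 0 so -1/2
3 of 6 · RBB · max L -1/2 · min R 0 so -1/4
4 of 6 · RBBR · max L -1/2 · min R -1/4 so -3/8
5 of 6 · RBBRB · max L -3/8 · min R -1/4 so -5/16
6 of 6 · RBBRBR · max L -3/8 · min R -5/16 so -11/32

-11/32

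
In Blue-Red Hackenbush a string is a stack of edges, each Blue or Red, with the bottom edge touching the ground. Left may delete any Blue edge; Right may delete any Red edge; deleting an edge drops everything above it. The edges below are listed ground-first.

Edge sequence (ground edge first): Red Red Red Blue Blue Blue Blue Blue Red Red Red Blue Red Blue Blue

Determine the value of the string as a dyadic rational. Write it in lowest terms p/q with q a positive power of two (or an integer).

-8425/4096

G_1 [R]  L=[(no moves)]  R=[0]  => -1
G_2 [RR]  L=[(no moves)]  R=[-1 0]  => -2
G_3 [RRR]  L=[(no moves)]  R=[-2 -1 0]  => -3
G_4 [RRRB]  L=[-3]  R=[-2 -1 0]  => -5/2
G_5 [RRRBB]  L=[-3 -5/2]  R=[-2 -1 0]  => -9/4
G_6 [RRRBBB]  L=[-3 -5/2 -9/4]  R=[-2 -1 0]  => -17/8
G_7 [RRRBBBB]  L=[-3 -5/2 -9/4 -17/8]  R=[-2 -1 0]  => -33/16
G_8 [RRRBBBBB]  L=[-3 -5/2 -9/4 -17/8 -33/16]  R=[-2 -1 0]  => -65/32
G_9 [RRRBBBBBR]  L=[-3 -5/2 -9/4 -17/8 -33/16]  R=[-65/32 -2 -1 0]  => -131/64
G_10 [RRRBBBBBRR]  L=[-3 -5/2 -9/4 -17/8 -33/16]  R=[-131/64 -65/32 -2 -1 0]  => -263/128
G_11 [RRRBBBBBRRR]  L=[-3 -5/2 -9/4 -17/8 -33/16]  R=[-263/128 -131/64 -65/32 -2 -1 0]  => -527/256
G_12 [RRRBBBBBRRRB]  L=[-3 -5/2 -9/4 -17/8 -33/16 -527/256]  R=[-263/128 -131/64 -65/32 -2 -1 0]  => -1053/512
G_13 [RRRBBBBBRRRBR]  L=[-3 -5/2 -9/4 -17/8 -33/16 -527/256]  R=[-1053/512 -263/128 -131/64 -65/32 -2 -1 0]  => -2107/1024
G_14 [RRRBBBBBRRRBRB]  L=[-3 -5/2 -9/4 -17/8 -33/16 -527/256 -2107/1024]  R=[-1053/512 -263/128 -131/64 -65/32 -2 -1 0]  => -4213/2048
G_15 [RRRBBBBBRRRBRBB]  L=[-3 -5/2 -9/4 -17/8 -33/16 -527/256 -2107/1024 -4213/2048]  R=[-1053/512 -263/128 -131/64 -65/32 -2 -1 0]  => -8425/4096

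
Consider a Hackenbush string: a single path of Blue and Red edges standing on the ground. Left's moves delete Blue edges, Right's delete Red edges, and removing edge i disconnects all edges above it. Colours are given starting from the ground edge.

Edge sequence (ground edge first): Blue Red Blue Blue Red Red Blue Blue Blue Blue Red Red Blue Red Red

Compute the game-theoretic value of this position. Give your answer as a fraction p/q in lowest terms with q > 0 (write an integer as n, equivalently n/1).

13257/16384

Recurse on prefixes of the 15-edge string Blue Red Blue Blue Red Red Blue Blue Blue Blue Red Red Blue Red Red:
1 of 15 · B · max L 0 · min R +∞ — 1
2 of 15 · BR · max L 0 · min R 1 — 1/2
3 of 15 · BRB · max L 1/2 · min R 1 — 3/4
4 of 15 · BRBB · max L 3/4 · min R 1 — 7/8
5 of 15 · BRBBR · max L 3/4 · min R 7/8 — 13/16
6 of 15 · BRBBRR · max L 3/4 · min R 13/16 — 25/32
7 of 15 · BRBBRRB · max L 25/32 · min R 13/16 — 51/64
8 of 15 · BRBBRRBB · max L 51/64 · min R 13/16 — 103/128
9 of 15 · BRBBRRBBB · max L 103/128 · min R 13/16 — 207/256
10 of 15 · BRBBRRBBBB · max L 207/256 · min R 13/16 — 415/512
11 of 15 · BRBBRRBBBBR · max L 207/256 · min R 415/512 — 829/1024
12 of 15 · BRBBRRBBBBRR · max L 207/256 · min R 829/1024 — 1657/2048
13 of 15 · BRBBRRBBBBRRB · max L 1657/2048 · min R 829/1024 — 3315/4096
14 of 15 · BRBBRRBBBBRRBR · max L 1657/2048 · min R 3315/4096 — 6629/8192
15 of 15 · BRBBRRBBBBRRBRR · max L 1657/2048 · min R 6629/8192 — 13257/16384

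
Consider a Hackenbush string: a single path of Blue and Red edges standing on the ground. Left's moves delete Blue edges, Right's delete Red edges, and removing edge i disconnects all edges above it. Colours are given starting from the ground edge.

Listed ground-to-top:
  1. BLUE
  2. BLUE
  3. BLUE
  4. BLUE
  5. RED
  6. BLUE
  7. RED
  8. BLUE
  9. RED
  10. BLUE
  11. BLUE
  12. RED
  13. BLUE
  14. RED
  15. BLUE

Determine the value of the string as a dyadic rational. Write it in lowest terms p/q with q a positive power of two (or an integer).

7531/2048

Prefix values for BLUE BLUE BLUE BLUE RED BLUE RED BLUE RED BLUE BLUE RED BLUE RED BLUE via {L|R} + simplicity:
step 1: add BLUE to get B; options L={ 0 } R={ — } ⇒ 1
step 2: add BLUE to get BB; options L={ 0,1 } R={ — } ⇒ 2
step 3: add BLUE to get BBB; options L={ 0,1,2 } R={ — } ⇒ 3
step 4: add BLUE to get BBBB; options L={ 0,1,2,3 } R={ — } ⇒ 4
step 5: add RED to get BBBBR; options L={ 0,1,2,3 } R={ 4 } ⇒ 7/2
step 6: add BLUE to get BBBBRB; options L={ 0,1,2,3,7/2 } R={ 4 } ⇒ 15/4
step 7: add RED to get BBBBRBR; options L={ 0,1,2,3,7/2 } R={ 15/4,4 } ⇒ 29/8
step 8: add BLUE to get BBBBRBRB; options L={ 0,1,2,3,7/2,29/8 } R={ 15/4,4 } ⇒ 59/16
step 9: add RED to get BBBBRBRBR; options L={ 0,1,2,3,7/2,29/8 } R={ 59/16,15/4,4 } ⇒ 117/32
step 10: add BLUE to get BBBBRBRBRB; options L={ 0,1,2,3,7/2,29/8,117/32 } R={ 59/16,15/4,4 } ⇒ 235/64
step 11: add BLUE to get BBBBRBRBRBB; options L={ 0,1,2,3,7/2,29/8,117/32,235/64 } R={ 59/16,15/4,4 } ⇒ 471/128
step 12: add RED to get BBBBRBRBRBBR; options L={ 0,1,2,3,7/2,29/8,117/32,235/64 } R={ 471/128,59/16,15/4,4 } ⇒ 941/256
step 13: add BLUE to get BBBBRBRBRBBRB; options L={ 0,1,2,3,7/2,29/8,117/32,235/64,941/256 } R={ 471/128,59/16,15/4,4 } ⇒ 1883/512
step 14: add RED to get BBBBRBRBRBBRBR; options L={ 0,1,2,3,7/2,29/8,117/32,235/64,941/256 } R={ 1883/512,471/128,59/16,15/4,4 } ⇒ 3765/1024
step 15: add BLUE to get BBBBRBRBRBBRBRB; options L={ 0,1,2,3,7/2,29/8,117/32,235/64,941/256,3765/1024 } R={ 1883/512,471/128,59/16,15/4,4 } ⇒ 7531/2048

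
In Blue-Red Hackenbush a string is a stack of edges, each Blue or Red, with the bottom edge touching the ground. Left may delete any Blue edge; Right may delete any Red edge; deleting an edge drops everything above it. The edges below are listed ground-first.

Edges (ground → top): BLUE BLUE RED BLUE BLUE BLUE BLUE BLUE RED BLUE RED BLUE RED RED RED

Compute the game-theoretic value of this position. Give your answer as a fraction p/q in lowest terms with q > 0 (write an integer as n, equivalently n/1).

B: Left { 0 }, Right { — } = simplest 1
BB: Left { 0 1 }, Right { — } = simplest 2
BBR: Left { 0 1 }, Right { 2 } = simplest 3/2
BBRB: Left { 0 1 3/2 }, Right { 2 } = simplest 7/4
BBRBB: Left { 0 1 3/2 7/4 }, Right { 2 } = simplest 15/8
BBRBBB: Left { 0 1 3/2 7/4 15/8 }, Right { 2 } = simplest 31/16
BBRBBBB: Left { 0 1 3/2 7/4 15/8 31/16 }, Right { 2 } = simplest 63/32
BBRBBBBB: Left { 0 1 3/2 7/4 15/8 31/16 63/32 }, Right { 2 } = simplest 127/64
BBRBBBBBR: Left { 0 1 3/2 7/4 15/8 31/16 63/32 }, Right { 127/64 2 } = simplest 253/128
BBRBBBBBRB: Left { 0 1 3/2 7/4 15/8 31/16 63/32 253/128 }, Right { 127/64 2 } = simplest 507/256
BBRBBBBBRBR: Left { 0 1 3/2 7/4 15/8 31/16 63/32 253/128 }, Right { 507/256 127/64 2 } = simplest 1013/512
BBRBBBBBRBRB: Left { 0 1 3/2 7/4 15/8 31/16 63/32 253/128 1013/512 }, Right { 507/256 127/64 2 } = simplest 2027/1024
BBRBBBBBRBRBR: Left { 0 1 3/2 7/4 15/8 31/16 63/32 253/128 1013/512 }, Right { 2027/1024 507/256 127/64 2 } = simplest 4053/2048
BBRBBBBBRBRBRR: Left { 0 1 3/2 7/4 15/8 31/16 63/32 253/128 1013/512 }, Right { 4053/2048 2027/1024 507/256 127/64 2 } = simplest 8105/4096
BBRBBBBBRBRBRRR: Left { 0 1 3/2 7/4 15/8 31/16 63/32 253/128 1013/512 }, Right { 8105/4096 4053/2048 2027/1024 507/256 127/64 2 } = simplest 16209/8192

16209/8192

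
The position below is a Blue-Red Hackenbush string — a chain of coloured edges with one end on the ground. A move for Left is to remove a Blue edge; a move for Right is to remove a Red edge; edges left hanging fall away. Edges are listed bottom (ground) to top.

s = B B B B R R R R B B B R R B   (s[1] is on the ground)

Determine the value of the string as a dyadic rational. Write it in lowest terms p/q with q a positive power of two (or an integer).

3187/1024

Build G(s[:k]) for k = 1..14, string s = B B B B R R R R B B B R R B.
G(B) = { 0 |  } — 1
G(BB) = { 0 1 |  } — 2
G(BBB) = { 0 1 2 |  } — 3
G(BBBB) = { 0 1 2 3 |  } — 4
G(BBBBR) = { 0 1 2 3 | 4 } — 7/2
G(BBBBRR) = { 0 1 2 3 | 7/2 4 } — 13/4
G(BBBBRRR) = { 0 1 2 3 | 13/4 7/2 4 } — 25/8
G(BBBBRRRR) = { 0 1 2 3 | 25/8 13/4 7/2 4 } — 49/16
G(BBBBRRRRB) = { 0 1 2 3 49/16 | 25/8 13/4 7/2 4 } — 99/32
G(BBBBRRRRBB) = { 0 1 2 3 49/16 99/32 | 25/8 13/4 7/2 4 } — 199/64
G(BBBBRRRRBBB) = { 0 1 2 3 49/16 99/32 199/64 | 25/8 13/4 7/2 4 } — 399/128
G(BBBBRRRRBBBR) = { 0 1 2 3 49/16 99/32 199/64 | 399/128 25/8 13/4 7/2 4 } — 797/256
G(BBBBRRRRBBBRR) = { 0 1 2 3 49/16 99/32 199/64 | 797/256 399/128 25/8 13/4 7/2 4 } — 1593/512
G(BBBBRRRRBBBRRB) = { 0 1 2 3 49/16 99/32 199/64 1593/512 | 797/256 399/128 25/8 13/4 7/2 4 } — 3187/1024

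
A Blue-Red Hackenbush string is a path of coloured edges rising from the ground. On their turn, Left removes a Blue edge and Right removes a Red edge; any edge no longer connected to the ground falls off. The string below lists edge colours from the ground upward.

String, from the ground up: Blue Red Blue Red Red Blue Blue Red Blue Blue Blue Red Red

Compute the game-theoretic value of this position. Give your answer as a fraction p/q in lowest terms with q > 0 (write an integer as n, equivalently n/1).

1 of 13 · B · max L 0 · min R +∞ so 1
2 of 13 · BR · max L 0 · min R 1 so 1/2
3 of 13 · BRB · max L 1/2 · min R 1 so 3/4
4 of 13 · BRBR · max L 1/2 · min R 3/4 so 5/8
5 of 13 · BRBRR · max L 1/2 · min R 5/8 so 9/16
6 of 13 · BRBRRB · max L 9/16 · min R 5/8 so 19/32
7 of 13 · BRBRRBB · max L 19/32 · min R 5/8 so 39/64
8 of 13 · BRBRRBBR · max L 19/32 · min R 39/64 so 77/128
9 of 13 · BRBRRBBRB · max L 77/128 · min R 39/64 so 155/256
10 of 13 · BRBRRBBRBB · max L 155/256 · min R 39/64 so 311/512
11 of 13 · BRBRRBBRBBB · max L 311/512 · min R 39/64 so 623/1024
12 of 13 · BRBRRBBRBBBR · max L 311/512 · min R 623/1024 so 1245/2048
13 of 13 · BRBRRBBRBBBRR · max L 311/512 · min R 1245/2048 so 2489/4096

2489/4096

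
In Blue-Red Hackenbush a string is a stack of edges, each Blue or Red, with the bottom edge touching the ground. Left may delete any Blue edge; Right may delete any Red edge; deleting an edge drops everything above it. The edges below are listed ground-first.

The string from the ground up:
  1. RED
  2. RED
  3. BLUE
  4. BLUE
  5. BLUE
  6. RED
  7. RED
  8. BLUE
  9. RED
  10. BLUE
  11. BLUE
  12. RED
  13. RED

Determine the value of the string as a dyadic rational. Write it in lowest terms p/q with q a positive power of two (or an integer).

g(R) = { none | 0 } -> -1
g(RR) = { none | -1, 0 } -> -2
g(RRB) = { -2 | -1, 0 } -> -3/2
g(RRBB) = { -2, -3/2 | -1, 0 } -> -5/4
g(RRBBB) = { -2, -3/2, -5/4 | -1, 0 } -> -9/8
g(RRBBBR) = { -2, -3/2, -5/4 | -9/8, -1, 0 } -> -19/16
g(RRBBBRR) = { -2, -3/2, -5/4 | -19/16, -9/8, -1, 0 } -> -39/32
g(RRBBBRRB) = { -2, -3/2, -5/4, -39/32 | -19/16, -9/8, -1, 0 } -> -77/64
g(RRBBBRRBR) = { -2, -3/2, -5/4, -39/32 | -77/64, -19/16, -9/8, -1, 0 } -> -155/128
g(RRBBBRRBRB) = { -2, -3/2, -5/4, -39/32, -155/128 | -77/64, -19/16, -9/8, -1, 0 } -> -309/256
g(RRBBBRRBRBB) = { -2, -3/2, -5/4, -39/32, -155/128, -309/256 | -77/64, -19/16, -9/8, -1, 0 } -> -617/512
g(RRBBBRRBRBBR) = { -2, -3/2, -5/4, -39/32, -155/128, -309/256 | -617/512, -77/64, -19/16, -9/8, -1, 0 } -> -1235/1024
g(RRBBBRRBRBBRR) = { -2, -3/2, -5/4, -39/32, -155/128, -309/256 | -1235/1024, -617/512, -77/64, -19/16, -9/8, -1, 0 } -> -2471/2048

-2471/2048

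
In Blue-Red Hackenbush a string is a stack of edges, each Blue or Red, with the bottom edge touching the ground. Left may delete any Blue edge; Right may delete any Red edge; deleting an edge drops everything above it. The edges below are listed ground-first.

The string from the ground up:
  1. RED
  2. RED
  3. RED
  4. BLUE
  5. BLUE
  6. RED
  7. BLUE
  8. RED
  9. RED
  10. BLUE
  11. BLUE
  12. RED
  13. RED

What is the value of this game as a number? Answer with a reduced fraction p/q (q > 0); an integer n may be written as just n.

edge 1 of 13 (RED): { (no moves) | 0 } — -1
edge 2 of 13 (RED): { (no moves) | -1 0 } — -2
edge 3 of 13 (RED): { (no moves) | -2 -1 0 } — -3
edge 4 of 13 (BLUE): { -3 | -2 -1 0 } — -5/2
edge 5 of 13 (BLUE): { -3 -5/2 | -2 -1 0 } — -9/4
edge 6 of 13 (RED): { -3 -5/2 | -9/4 -2 -1 0 } — -19/8
edge 7 of 13 (BLUE): { -3 -5/2 -19/8 | -9/4 -2 -1 0 } — -37/16
edge 8 of 13 (RED): { -3 -5/2 -19/8 | -37/16 -9/4 -2 -1 0 } — -75/32
edge 9 of 13 (RED): { -3 -5/2 -19/8 | -75/32 -37/16 -9/4 -2 -1 0 } — -151/64
edge 10 of 13 (BLUE): { -3 -5/2 -19/8 -151/64 | -75/32 -37/16 -9/4 -2 -1 0 } — -301/128
edge 11 of 13 (BLUE): { -3 -5/2 -19/8 -151/64 -301/128 | -75/32 -37/16 -9/4 -2 -1 0 } — -601/256
edge 12 of 13 (RED): { -3 -5/2 -19/8 -151/64 -301/128 | -601/256 -75/32 -37/16 -9/4 -2 -1 0 } — -1203/512
edge 13 of 13 (RED): { -3 -5/2 -19/8 -151/64 -301/128 | -1203/512 -601/256 -75/32 -37/16 -9/4 -2 -1 0 } — -2407/1024

-2407/1024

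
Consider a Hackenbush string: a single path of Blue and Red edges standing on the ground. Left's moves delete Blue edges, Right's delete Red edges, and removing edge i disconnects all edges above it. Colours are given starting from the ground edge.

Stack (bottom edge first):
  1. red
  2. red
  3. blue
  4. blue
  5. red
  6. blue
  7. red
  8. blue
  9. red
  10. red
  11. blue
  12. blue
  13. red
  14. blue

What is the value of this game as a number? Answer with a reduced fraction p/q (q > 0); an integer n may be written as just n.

Build val(s[:k]) for k = 1..14, string s = red red blue blue red blue red blue red red blue blue red blue.
1 of 14 · r · max L −∞ · min R 0 → -1
2 of 14 · rr · max L −∞ · min R -1 → -2
3 of 14 · rrb · max L -2 · min R -1 → -3/2
4 of 14 · rrbb · max L -3/2 · min R -1 → -5/4
5 of 14 · rrbbr · max L -3/2 · min R -5/4 → -11/8
6 of 14 · rrbbrb · max L -11/8 · min R -5/4 → -21/16
7 of 14 · rrbbrbr · max L -11/8 · min R -21/16 → -43/32
8 of 14 · rrbbrbrb · max L -43/32 · min R -21/16 → -85/64
9 of 14 · rrbbrbrbr · max L -43/32 · min R -85/64 → -171/128
10 of 14 · rrbbrbrbrr · max L -43/32 · min R -171/128 → -343/256
11 of 14 · rrbbrbrbrrb · max L -343/256 · min R -171/128 → -685/512
12 of 14 · rrbbrbrbrrbb · max L -685/512 · min R -171/128 → -1369/1024
13 of 14 · rrbbrbrbrrbbr · max L -685/512 · min R -1369/1024 → -2739/2048
14 of 14 · rrbbrbrbrrbbrb · max L -2739/2048 · min R -1369/1024 → -5477/4096

-5477/4096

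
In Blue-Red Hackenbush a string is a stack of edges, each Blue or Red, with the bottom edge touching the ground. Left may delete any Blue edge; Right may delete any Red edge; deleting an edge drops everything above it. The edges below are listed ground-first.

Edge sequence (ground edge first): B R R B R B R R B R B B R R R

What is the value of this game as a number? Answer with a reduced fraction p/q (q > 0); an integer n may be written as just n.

Recurse on prefixes of the 15-edge string B R R B R B R R B R B B R R R:
g(B) = { 0 |  } => 1
g(BR) = { 0 | 1 } => 1/2
g(BRR) = { 0 | 1/2, 1 } => 1/4
g(BRRB) = { 0, 1/4 | 1/2, 1 } => 3/8
g(BRRBR) = { 0, 1/4 | 3/8, 1/2, 1 } => 5/16
g(BRRBRB) = { 0, 1/4, 5/16 | 3/8, 1/2, 1 } => 11/32
g(BRRBRBR) = { 0, 1/4, 5/16 | 11/32, 3/8, 1/2, 1 } => 21/64
g(BRRBRBRR) = { 0, 1/4, 5/16 | 21/64, 11/32, 3/8, 1/2, 1 } => 41/128
g(BRRBRBRRB) = { 0, 1/4, 5/16, 41/128 | 21/64, 11/32, 3/8, 1/2, 1 } => 83/256
g(BRRBRBRRBR) = { 0, 1/4, 5/16, 41/128 | 83/256, 21/64, 11/32, 3/8, 1/2, 1 } => 165/512
g(BRRBRBRRBRB) = { 0, 1/4, 5/16, 41/128, 165/512 | 83/256, 21/64, 11/32, 3/8, 1/2, 1 } => 331/1024
g(BRRBRBRRBRBB) = { 0, 1/4, 5/16, 41/128, 165/512, 331/1024 | 83/256, 21/64, 11/32, 3/8, 1/2, 1 } => 663/2048
g(BRRBRBRRBRBBR) = { 0, 1/4, 5/16, 41/128, 165/512, 331/1024 | 663/2048, 83/256, 21/64, 11/32, 3/8, 1/2, 1 } => 1325/4096
g(BRRBRBRRBRBBRR) = { 0, 1/4, 5/16, 41/128, 165/512, 331/1024 | 1325/4096, 663/2048, 83/256, 21/64, 11/32, 3/8, 1/2, 1 } => 2649/8192
g(BRRBRBRRBRBBRRR) = { 0, 1/4, 5/16, 41/128, 165/512, 331/1024 | 2649/8192, 1325/4096, 663/2048, 83/256, 21/64, 11/32, 3/8, 1/2, 1 } => 5297/16384

5297/16384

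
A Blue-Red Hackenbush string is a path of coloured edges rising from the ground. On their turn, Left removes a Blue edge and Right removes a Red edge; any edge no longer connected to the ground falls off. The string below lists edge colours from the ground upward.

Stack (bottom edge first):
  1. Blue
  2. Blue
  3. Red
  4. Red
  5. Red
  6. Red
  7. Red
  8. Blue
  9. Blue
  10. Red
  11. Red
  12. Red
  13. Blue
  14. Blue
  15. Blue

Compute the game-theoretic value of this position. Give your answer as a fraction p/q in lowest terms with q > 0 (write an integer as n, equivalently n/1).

1 of 15 · B · max L 0 · min R +∞ gives 1
2 of 15 · BB · max L 1 · min R +∞ gives 2
3 of 15 · BBR · max L 1 · min R 2 gives 3/2
4 of 15 · BBRR · max L 1 · min R 3/2 gives 5/4
5 of 15 · BBRRR · max L 1 · min R 5/4 gives 9/8
6 of 15 · BBRRRR · max L 1 · min R 9/8 gives 17/16
7 of 15 · BBRRRRR · max L 1 · min R 17/16 gives 33/32
8 of 15 · BBRRRRRB · max L 33/32 · min R 17/16 gives 67/64
9 of 15 · BBRRRRRBB · max L 67/64 · min R 17/16 gives 135/128
10 of 15 · BBRRRRRBBR · max L 67/64 · min R 135/128 gives 269/256
11 of 15 · BBRRRRRBBRR · max L 67/64 · min R 269/256 gives 537/512
12 of 15 · BBRRRRRBBRRR · max L 67/64 · min R 537/512 gives 1073/1024
13 of 15 · BBRRRRRBBRRRB · max L 1073/1024 · min R 537/512 gives 2147/2048
14 of 15 · BBRRRRRBBRRRBB · max L 2147/2048 · min R 537/512 gives 4295/4096
15 of 15 · BBRRRRRBBRRRBBB · max L 4295/4096 · min R 537/512 gives 8591/8192

8591/8192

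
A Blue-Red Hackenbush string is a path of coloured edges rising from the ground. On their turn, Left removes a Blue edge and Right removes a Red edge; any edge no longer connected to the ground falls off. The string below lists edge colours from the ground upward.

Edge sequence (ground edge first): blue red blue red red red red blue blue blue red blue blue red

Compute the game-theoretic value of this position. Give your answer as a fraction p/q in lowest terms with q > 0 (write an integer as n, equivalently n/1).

Recurse on prefixes of the 14-edge string blue red blue red red red red blue blue blue red blue blue red:
b: Left { 0 }, Right {  } gives simplest 1
br: Left { 0 }, Right { 1 } gives simplest 1/2
brb: Left { 0 1/2 }, Right { 1 } gives simplest 3/4
brbr: Left { 0 1/2 }, Right { 3/4 1 } gives simplest 5/8
brbrr: Left { 0 1/2 }, Right { 5/8 3/4 1 } gives simplest 9/16
brbrrr: Left { 0 1/2 }, Right { 9/16 5/8 3/4 1 } gives simplest 17/32
brbrrrr: Left { 0 1/2 }, Right { 17/32 9/16 5/8 3/4 1 } gives simplest 33/64
brbrrrrb: Left { 0 1/2 33/64 }, Right { 17/32 9/16 5/8 3/4 1 } gives simplest 67/128
brbrrrrbb: Left { 0 1/2 33/64 67/128 }, Right { 17/32 9/16 5/8 3/4 1 } gives simplest 135/256
brbrrrrbbb: Left { 0 1/2 33/64 67/128 135/256 }, Right { 17/32 9/16 5/8 3/4 1 } gives simplest 271/512
brbrrrrbbbr: Left { 0 1/2 33/64 67/128 135/256 }, Right { 271/512 17/32 9/16 5/8 3/4 1 } gives simplest 541/1024
brbrrrrbbbrb: Left { 0 1/2 33/64 67/128 135/256 541/1024 }, Right { 271/512 17/32 9/16 5/8 3/4 1 } gives simplest 1083/2048
brbrrrrbbbrbb: Left { 0 1/2 33/64 67/128 135/256 541/1024 1083/2048 }, Right { 271/512 17/32 9/16 5/8 3/4 1 } gives simplest 2167/4096
brbrrrrbbbrbbr: Left { 0 1/2 33/64 67/128 135/256 541/1024 1083/2048 }, Right { 2167/4096 271/512 17/32 9/16 5/8 3/4 1 } gives simplest 4333/8192

4333/8192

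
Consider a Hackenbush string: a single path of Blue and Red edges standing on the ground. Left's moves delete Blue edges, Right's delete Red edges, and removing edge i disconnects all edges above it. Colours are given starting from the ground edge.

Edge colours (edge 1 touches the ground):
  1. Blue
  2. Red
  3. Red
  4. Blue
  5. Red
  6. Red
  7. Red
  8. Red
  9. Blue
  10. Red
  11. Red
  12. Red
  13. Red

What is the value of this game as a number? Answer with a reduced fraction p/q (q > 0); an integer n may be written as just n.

Recurse on prefixes of the 13-edge string Blue Red Red Blue Red Red Red Red Blue Red Red Red Red:
step 1: add Blue to get B; options L={ 0 } R={ ∅ } -> 1
step 2: add Red to get BR; options L={ 0 } R={ 1 } -> 1/2
step 3: add Red to get BRR; options L={ 0 } R={ 1/2,1 } -> 1/4
step 4: add Blue to get BRRB; options L={ 0,1/4 } R={ 1/2,1 } -> 3/8
step 5: add Red to get BRRBR; options L={ 0,1/4 } R={ 3/8,1/2,1 } -> 5/16
step 6: add Red to get BRRBRR; options L={ 0,1/4 } R={ 5/16,3/8,1/2,1 } -> 9/32
step 7: add Red to get BRRBRRR; options L={ 0,1/4 } R={ 9/32,5/16,3/8,1/2,1 } -> 17/64
step 8: add Red to get BRRBRRRR; options L={ 0,1/4 } R={ 17/64,9/32,5/16,3/8,1/2,1 } -> 33/128
step 9: add Blue to get BRRBRRRRB; options L={ 0,1/4,33/128 } R={ 17/64,9/32,5/16,3/8,1/2,1 } -> 67/256
step 10: add Red to get BRRBRRRRBR; options L={ 0,1/4,33/128 } R={ 67/256,17/64,9/32,5/16,3/8,1/2,1 } -> 133/512
step 11: add Red to get BRRBRRRRBRR; options L={ 0,1/4,33/128 } R={ 133/512,67/256,17/64,9/32,5/16,3/8,1/2,1 } -> 265/1024
step 12: add Red to get BRRBRRRRBRRR; options L={ 0,1/4,33/128 } R={ 265/1024,133/512,67/256,17/64,9/32,5/16,3/8,1/2,1 } -> 529/2048
step 13: add Red to get BRRBRRRRBRRRR; options L={ 0,1/4,33/128 } R={ 529/2048,265/1024,133/512,67/256,17/64,9/32,5/16,3/8,1/2,1 } -> 1057/4096

1057/4096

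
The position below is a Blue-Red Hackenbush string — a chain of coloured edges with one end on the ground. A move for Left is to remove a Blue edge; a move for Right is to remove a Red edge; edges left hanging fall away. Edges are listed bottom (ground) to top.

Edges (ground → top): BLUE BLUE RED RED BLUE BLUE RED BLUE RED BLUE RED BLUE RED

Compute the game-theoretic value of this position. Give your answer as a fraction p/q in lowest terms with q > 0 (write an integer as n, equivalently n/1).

edge 1 of 13 (BLUE): { 0 | none } — 1
edge 2 of 13 (BLUE): { 0 1 | none } — 2
edge 3 of 13 (RED): { 0 1 | 2 } — 3/2
edge 4 of 13 (RED): { 0 1 | 3/2 2 } — 5/4
edge 5 of 13 (BLUE): { 0 1 5/4 | 3/2 2 } — 11/8
edge 6 of 13 (BLUE): { 0 1 5/4 11/8 | 3/2 2 } — 23/16
edge 7 of 13 (RED): { 0 1 5/4 11/8 | 23/16 3/2 2 } — 45/32
edge 8 of 13 (BLUE): { 0 1 5/4 11/8 45/32 | 23/16 3/2 2 } — 91/64
edge 9 of 13 (RED): { 0 1 5/4 11/8 45/32 | 91/64 23/16 3/2 2 } — 181/128
edge 10 of 13 (BLUE): { 0 1 5/4 11/8 45/32 181/128 | 91/64 23/16 3/2 2 } — 363/256
edge 11 of 13 (RED): { 0 1 5/4 11/8 45/32 181/128 | 363/256 91/64 23/16 3/2 2 } — 725/512
edge 12 of 13 (BLUE): { 0 1 5/4 11/8 45/32 181/128 725/512 | 363/256 91/64 23/16 3/2 2 } — 1451/1024
edge 13 of 13 (RED): { 0 1 5/4 11/8 45/32 181/128 725/512 | 1451/1024 363/256 91/64 23/16 3/2 2 } — 2901/2048

2901/2048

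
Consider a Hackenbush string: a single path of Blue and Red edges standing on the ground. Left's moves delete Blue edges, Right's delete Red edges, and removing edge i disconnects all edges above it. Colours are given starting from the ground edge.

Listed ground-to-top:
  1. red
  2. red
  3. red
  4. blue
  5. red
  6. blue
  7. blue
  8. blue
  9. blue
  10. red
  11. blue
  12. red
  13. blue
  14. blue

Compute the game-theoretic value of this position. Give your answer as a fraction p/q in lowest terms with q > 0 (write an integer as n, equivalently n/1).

-5161/2048

value_1 [r]  L=[·]  R=[0]  so -1
value_2 [rr]  L=[·]  R=[-1 0]  so -2
value_3 [rrr]  L=[·]  R=[-2 -1 0]  so -3
value_4 [rrrb]  L=[-3]  R=[-2 -1 0]  so -5/2
value_5 [rrrbr]  L=[-3]  R=[-5/2 -2 -1 0]  so -11/4
value_6 [rrrbrb]  L=[-3 -11/4]  R=[-5/2 -2 -1 0]  so -21/8
value_7 [rrrbrbb]  L=[-3 -11/4 -21/8]  R=[-5/2 -2 -1 0]  so -41/16
value_8 [rrrbrbbb]  L=[-3 -11/4 -21/8 -41/16]  R=[-5/2 -2 -1 0]  so -81/32
value_9 [rrrbrbbbb]  L=[-3 -11/4 -21/8 -41/16 -81/32]  R=[-5/2 -2 -1 0]  so -161/64
value_10 [rrrbrbbbbr]  L=[-3 -11/4 -21/8 -41/16 -81/32]  R=[-161/64 -5/2 -2 -1 0]  so -323/128
value_11 [rrrbrbbbbrb]  L=[-3 -11/4 -21/8 -41/16 -81/32 -323/128]  R=[-161/64 -5/2 -2 -1 0]  so -645/256
value_12 [rrrbrbbbbrbr]  L=[-3 -11/4 -21/8 -41/16 -81/32 -323/128]  R=[-645/256 -161/64 -5/2 -2 -1 0]  so -1291/512
value_13 [rrrbrbbbbrbrb]  L=[-3 -11/4 -21/8 -41/16 -81/32 -323/128 -1291/512]  R=[-645/256 -161/64 -5/2 -2 -1 0]  so -2581/1024
value_14 [rrrbrbbbbrbrbb]  L=[-3 -11/4 -21/8 -41/16 -81/32 -323/128 -1291/512 -2581/1024]  R=[-645/256 -161/64 -5/2 -2 -1 0]  so -5161/2048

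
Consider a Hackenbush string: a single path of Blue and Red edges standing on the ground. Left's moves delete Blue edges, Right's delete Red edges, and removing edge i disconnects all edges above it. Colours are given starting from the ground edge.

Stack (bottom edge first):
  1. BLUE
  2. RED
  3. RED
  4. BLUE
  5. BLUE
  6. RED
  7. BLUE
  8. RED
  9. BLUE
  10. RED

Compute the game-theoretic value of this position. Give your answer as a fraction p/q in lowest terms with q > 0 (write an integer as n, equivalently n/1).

Recurse on prefixes of the 10-edge string BLUE RED RED BLUE BLUE RED BLUE RED BLUE RED:
value_1 [B]  L=[0]  R=[(no moves)]  — 1
value_2 [BR]  L=[0]  R=[1]  — 1/2
value_3 [BRR]  L=[0]  R=[1/2, 1]  — 1/4
value_4 [BRRB]  L=[0, 1/4]  R=[1/2, 1]  — 3/8
value_5 [BRRBB]  L=[0, 1/4, 3/8]  R=[1/2, 1]  — 7/16
value_6 [BRRBBR]  L=[0, 1/4, 3/8]  R=[7/16, 1/2, 1]  — 13/32
value_7 [BRRBBRB]  L=[0, 1/4, 3/8, 13/32]  R=[7/16, 1/2, 1]  — 27/64
value_8 [BRRBBRBR]  L=[0, 1/4, 3/8, 13/32]  R=[27/64, 7/16, 1/2, 1]  — 53/128
value_9 [BRRBBRBRB]  L=[0, 1/4, 3/8, 13/32, 53/128]  R=[27/64, 7/16, 1/2, 1]  — 107/256
value_10 [BRRBBRBRBR]  L=[0, 1/4, 3/8, 13/32, 53/128]  R=[107/256, 27/64, 7/16, 1/2, 1]  — 213/512

213/512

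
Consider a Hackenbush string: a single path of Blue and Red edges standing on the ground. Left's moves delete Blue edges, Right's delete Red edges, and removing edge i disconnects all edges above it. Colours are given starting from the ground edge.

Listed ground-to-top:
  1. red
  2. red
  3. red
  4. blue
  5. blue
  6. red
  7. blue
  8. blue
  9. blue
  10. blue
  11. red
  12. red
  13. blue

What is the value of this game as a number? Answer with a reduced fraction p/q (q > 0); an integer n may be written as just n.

edge 1 of 13 (red): { (no moves) | 0 } gives -1
edge 2 of 13 (red): { (no moves) | -1, 0 } gives -2
edge 3 of 13 (red): { (no moves) | -2, -1, 0 } gives -3
edge 4 of 13 (blue): { -3 | -2, -1, 0 } gives -5/2
edge 5 of 13 (blue): { -3, -5/2 | -2, -1, 0 } gives -9/4
edge 6 of 13 (red): { -3, -5/2 | -9/4, -2, -1, 0 } gives -19/8
edge 7 of 13 (blue): { -3, -5/2, -19/8 | -9/4, -2, -1, 0 } gives -37/16
edge 8 of 13 (blue): { -3, -5/2, -19/8, -37/16 | -9/4, -2, -1, 0 } gives -73/32
edge 9 of 13 (blue): { -3, -5/2, -19/8, -37/16, -73/32 | -9/4, -2, -1, 0 } gives -145/64
edge 10 of 13 (blue): { -3, -5/2, -19/8, -37/16, -73/32, -145/64 | -9/4, -2, -1, 0 } gives -289/128
edge 11 of 13 (red): { -3, -5/2, -19/8, -37/16, -73/32, -145/64 | -289/128, -9/4, -2, -1, 0 } gives -579/256
edge 12 of 13 (red): { -3, -5/2, -19/8, -37/16, -73/32, -145/64 | -579/256, -289/128, -9/4, -2, -1, 0 } gives -1159/512
edge 13 of 13 (blue): { -3, -5/2, -19/8, -37/16, -73/32, -145/64, -1159/512 | -579/256, -289/128, -9/4, -2, -1, 0 } gives -2317/1024

-2317/1024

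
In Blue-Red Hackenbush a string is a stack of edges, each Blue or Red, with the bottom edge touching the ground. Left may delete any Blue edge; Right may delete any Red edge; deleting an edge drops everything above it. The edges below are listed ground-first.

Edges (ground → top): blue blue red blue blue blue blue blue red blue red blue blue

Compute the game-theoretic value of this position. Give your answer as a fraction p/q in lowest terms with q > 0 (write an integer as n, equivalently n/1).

4055/2048

value(b) = { 0 |  } ⇒ 1
value(bb) = { 0; 1 |  } ⇒ 2
value(bbr) = { 0; 1 | 2 } ⇒ 3/2
value(bbrb) = { 0; 1; 3/2 | 2 } ⇒ 7/4
value(bbrbb) = { 0; 1; 3/2; 7/4 | 2 } ⇒ 15/8
value(bbrbbb) = { 0; 1; 3/2; 7/4; 15/8 | 2 } ⇒ 31/16
value(bbrbbbb) = { 0; 1; 3/2; 7/4; 15/8; 31/16 | 2 } ⇒ 63/32
value(bbrbbbbb) = { 0; 1; 3/2; 7/4; 15/8; 31/16; 63/32 | 2 } ⇒ 127/64
value(bbrbbbbbr) = { 0; 1; 3/2; 7/4; 15/8; 31/16; 63/32 | 127/64; 2 } ⇒ 253/128
value(bbrbbbbbrb) = { 0; 1; 3/2; 7/4; 15/8; 31/16; 63/32; 253/128 | 127/64; 2 } ⇒ 507/256
value(bbrbbbbbrbr) = { 0; 1; 3/2; 7/4; 15/8; 31/16; 63/32; 253/128 | 507/256; 127/64; 2 } ⇒ 1013/512
value(bbrbbbbbrbrb) = { 0; 1; 3/2; 7/4; 15/8; 31/16; 63/32; 253/128; 1013/512 | 507/256; 127/64; 2 } ⇒ 2027/1024
value(bbrbbbbbrbrbb) = { 0; 1; 3/2; 7/4; 15/8; 31/16; 63/32; 253/128; 1013/512; 2027/1024 | 507/256; 127/64; 2 } ⇒ 4055/2048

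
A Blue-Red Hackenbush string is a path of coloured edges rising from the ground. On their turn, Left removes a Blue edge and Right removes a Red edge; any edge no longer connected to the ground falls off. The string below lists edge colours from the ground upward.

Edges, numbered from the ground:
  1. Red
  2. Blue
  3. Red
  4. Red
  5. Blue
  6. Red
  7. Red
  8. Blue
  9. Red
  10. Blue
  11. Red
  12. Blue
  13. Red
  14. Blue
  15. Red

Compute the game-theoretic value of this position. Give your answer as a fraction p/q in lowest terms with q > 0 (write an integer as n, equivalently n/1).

Recurse on prefixes of the 15-edge string Red Blue Red Red Blue Red Red Blue Red Blue Red Blue Red Blue Red:
value(R) = { none | 0 } gives -1
value(RB) = { -1 | 0 } gives -1/2
value(RBR) = { -1 | -1/2; 0 } gives -3/4
value(RBRR) = { -1 | -3/4; -1/2; 0 } gives -7/8
value(RBRRB) = { -1; -7/8 | -3/4; -1/2; 0 } gives -13/16
value(RBRRBR) = { -1; -7/8 | -13/16; -3/4; -1/2; 0 } gives -27/32
value(RBRRBRR) = { -1; -7/8 | -27/32; -13/16; -3/4; -1/2; 0 } gives -55/64
value(RBRRBRRB) = { -1; -7/8; -55/64 | -27/32; -13/16; -3/4; -1/2; 0 } gives -109/128
value(RBRRBRRBR) = { -1; -7/8; -55/64 | -109/128; -27/32; -13/16; -3/4; -1/2; 0 } gives -219/256
value(RBRRBRRBRB) = { -1; -7/8; -55/64; -219/256 | -109/128; -27/32; -13/16; -3/4; -1/2; 0 } gives -437/512
value(RBRRBRRBRBR) = { -1; -7/8; -55/64; -219/256 | -437/512; -109/128; -27/32; -13/16; -3/4; -1/2; 0 } gives -875/1024
value(RBRRBRRBRBRB) = { -1; -7/8; -55/64; -219/256; -875/1024 | -437/512; -109/128; -27/32; -13/16; -3/4; -1/2; 0 } gives -1749/2048
value(RBRRBRRBRBRBR) = { -1; -7/8; -55/64; -219/256; -875/1024 | -1749/2048; -437/512; -109/128; -27/32; -13/16; -3/4; -1/2; 0 } gives -3499/4096
value(RBRRBRRBRBRBRB) = { -1; -7/8; -55/64; -219/256; -875/1024; -3499/4096 | -1749/2048; -437/512; -109/128; -27/32; -13/16; -3/4; -1/2; 0 } gives -6997/8192
value(RBRRBRRBRBRBRBR) = { -1; -7/8; -55/64; -219/256; -875/1024; -3499/4096 | -6997/8192; -1749/2048; -437/512; -109/128; -27/32; -13/16; -3/4; -1/2; 0 } gives -13995/16384

-13995/16384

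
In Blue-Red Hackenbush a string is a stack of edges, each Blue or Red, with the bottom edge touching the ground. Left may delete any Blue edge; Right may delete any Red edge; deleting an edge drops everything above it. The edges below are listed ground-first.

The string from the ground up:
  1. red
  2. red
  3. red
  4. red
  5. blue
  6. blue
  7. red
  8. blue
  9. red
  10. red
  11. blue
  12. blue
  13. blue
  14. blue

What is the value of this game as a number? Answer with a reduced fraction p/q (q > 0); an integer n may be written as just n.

Prefix values for red red red red blue blue red blue red red blue blue blue blue via {L|R} + simplicity:
v_1 [r]  L=[∅]  R=[0]  = -1
v_2 [rr]  L=[∅]  R=[-1,0]  = -2
v_3 [rrr]  L=[∅]  R=[-2,-1,0]  = -3
v_4 [rrrr]  L=[∅]  R=[-3,-2,-1,0]  = -4
v_5 [rrrrb]  L=[-4]  R=[-3,-2,-1,0]  = -7/2
v_6 [rrrrbb]  L=[-4,-7/2]  R=[-3,-2,-1,0]  = -13/4
v_7 [rrrrbbr]  L=[-4,-7/2]  R=[-13/4,-3,-2,-1,0]  = -27/8
v_8 [rrrrbbrb]  L=[-4,-7/2,-27/8]  R=[-13/4,-3,-2,-1,0]  = -53/16
v_9 [rrrrbbrbr]  L=[-4,-7/2,-27/8]  R=[-53/16,-13/4,-3,-2,-1,0]  = -107/32
v_10 [rrrrbbrbrr]  L=[-4,-7/2,-27/8]  R=[-107/32,-53/16,-13/4,-3,-2,-1,0]  = -215/64
v_11 [rrrrbbrbrrb]  L=[-4,-7/2,-27/8,-215/64]  R=[-107/32,-53/16,-13/4,-3,-2,-1,0]  = -429/128
v_12 [rrrrbbrbrrbb]  L=[-4,-7/2,-27/8,-215/64,-429/128]  R=[-107/32,-53/16,-13/4,-3,-2,-1,0]  = -857/256
v_13 [rrrrbbrbrrbbb]  L=[-4,-7/2,-27/8,-215/64,-429/128,-857/256]  R=[-107/32,-53/16,-13/4,-3,-2,-1,0]  = -1713/512
v_14 [rrrrbbrbrrbbbb]  L=[-4,-7/2,-27/8,-215/64,-429/128,-857/256,-1713/512]  R=[-107/32,-53/16,-13/4,-3,-2,-1,0]  = -3425/1024

-3425/1024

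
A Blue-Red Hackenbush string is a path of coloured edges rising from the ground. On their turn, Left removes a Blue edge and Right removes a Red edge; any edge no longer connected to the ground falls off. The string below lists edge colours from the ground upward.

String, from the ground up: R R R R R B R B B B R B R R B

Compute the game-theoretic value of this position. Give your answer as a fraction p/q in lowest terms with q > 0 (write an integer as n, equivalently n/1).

-4653/1024

1 of 15 · R · max L −∞ · min R 0 → -1
2 of 15 · RR · max L −∞ · min R -1 → -2
3 of 15 · RRR · max L −∞ · min R -2 → -3
4 of 15 · RRRR · max L −∞ · min R -3 → -4
5 of 15 · RRRRR · max L −∞ · min R -4 → -5
6 of 15 · RRRRRB · max L -5 · min R -4 → -9/2
7 of 15 · RRRRRBR · max L -5 · min R -9/2 → -19/4
8 of 15 · RRRRRBRB · max L -19/4 · min R -9/2 → -37/8
9 of 15 · RRRRRBRBB · max L -37/8 · min R -9/2 → -73/16
10 of 15 · RRRRRBRBBB · max L -73/16 · min R -9/2 → -145/32
11 of 15 · RRRRRBRBBBR · max L -73/16 · min R -145/32 → -291/64
12 of 15 · RRRRRBRBBBRB · max L -291/64 · min R -145/32 → -581/128
13 of 15 · RRRRRBRBBBRBR · max L -291/64 · min R -581/128 → -1163/256
14 of 15 · RRRRRBRBBBRBRR · max L -291/64 · min R -1163/256 → -2327/512
15 of 15 · RRRRRBRBBBRBRRB · max L -2327/512 · min R -1163/256 → -4653/1024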